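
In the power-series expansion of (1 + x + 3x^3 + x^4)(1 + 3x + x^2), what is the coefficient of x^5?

6

(1 + x + 3x^3 + x^4) has coefficients 1,1,0,3,1 for degrees 0…4.
(1 + 3x + x^2) has coefficients 1,3,1,0,0,0 for degrees 0…5.
[x^5] = 1·0 + 1·0 + 3·1 + 1·3 = 6.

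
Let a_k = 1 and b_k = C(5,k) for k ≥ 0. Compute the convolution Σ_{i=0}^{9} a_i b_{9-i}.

The convolution is the t^9 coefficient of A(t)B(t).
Σ = 1·0 + 1·0 + 1·0 + 1·0 + 1·1 + 1·5 + 1·10 + 1·10 + 1·5 + 1·1 = 32.

32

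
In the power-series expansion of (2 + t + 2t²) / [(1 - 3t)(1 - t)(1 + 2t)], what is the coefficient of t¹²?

Partial fractions give a closed form: a_n = (23/10)·3^n + (-5/6)·1^n + (8/15)·(-2)^n.
At n = 12: a_12 = 1224498.

1224498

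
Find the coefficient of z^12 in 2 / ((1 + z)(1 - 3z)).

797162

The denominator gives the recurrence a_n = 2a_(n−1) + 3a_(n−2) for n ≥ 2; the numerator fixes a_0 = 2, a_1 = 4.
Iterating: 2, 4, 14, 40, 122, 364, 1094, 3280, 9842, 29524, 88574, 265720, 797162, so a_12 = 797162.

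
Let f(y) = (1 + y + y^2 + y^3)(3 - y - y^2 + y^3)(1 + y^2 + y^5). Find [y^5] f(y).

(1 + y + y^2 + y^3) has coefficients 1,1,1,1 for degrees 0…3.
(3 - y - y^2 + y^3) has coefficients 3,-1,-1,1,0,0 for degrees 0…5.
Finally multiplying by (1 + y^2 + y^5), the product of all factors after the first has coefficients 3,-1,2,0,-1,4 for degrees 0…5.
[y^5] = 1·4 + 1·(-1) + 1·0 + 1·2 = 5.

5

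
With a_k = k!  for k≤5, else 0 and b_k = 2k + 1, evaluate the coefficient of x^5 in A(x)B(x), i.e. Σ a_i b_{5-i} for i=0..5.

The convolution is the t^5 coefficient of A(t)B(t).
Σ = 1·11 + 1·9 + 2·7 + 6·5 + 24·3 + 120·1 = 256.

256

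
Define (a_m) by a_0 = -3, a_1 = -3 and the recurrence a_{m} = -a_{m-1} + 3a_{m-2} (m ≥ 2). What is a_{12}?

-5667

The ordinary generating function has denominator 1 + q - 3q^2.
Iterating the recurrence: a_0,…,a_{12} = -3, -3, -6, -3, -15, 6, -51, 69, -222, 429, -1095, 2382, -5667.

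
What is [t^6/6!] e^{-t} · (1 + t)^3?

-47

The EGF product rule gives c_6 = Σ_{k_1+k_2=6} C(6; k_1,k_2) · ∏ g_i(k_i), where e^{-t} gives (-1)^k; (1+t)^3 gives the falling factorial (3)_k.
g_1(k) for k = 0…6: 1, -1, 1, -1, 1, -1, 1.
g_2(k) for k = 0…6: 1, 3, 6, 6, 0, 0, 0.
c_6 = Σ_k C(6,k)·g_1(k)·g_2(6−k) = 20·(-1)·6 + 15·1·6 + 6·(-1)·3 + 1·1·1 = −120 + 90 − 18 + 1 = -47.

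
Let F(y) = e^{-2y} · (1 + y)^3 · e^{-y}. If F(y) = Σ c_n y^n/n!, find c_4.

9

The EGF product rule gives c_4 = Σ_{k_1+k_2+k_3=4} C(4; k_1,k_2,k_3) · ∏ g_i(k_i), where e^{-2y} gives (-2)^k; (1+y)^3 gives the falling factorial (3)_k; e^{-y} gives (-1)^k.
g_1(k) for k = 0…4: 1, -2, 4, -8, 16.
g_2(k) for k = 0…4: 1, 3, 6, 6, 0.
g_3(k) for k = 0…4: 1, -1, 1, -1, 1.
First combine the last two factors: h(k) = Σ_j C(k,j)·g_2(j)·g_3(k−j) for k = 0…4: 1, 2, 1, -4, 1.
c_4 = Σ_k C(4,k)·g_1(k)·h(4−k) = 1·1·1 + 4·(-2)·(-4) + 6·4·1 + 4·(-8)·2 + 1·16·1 = 1 + 32 + 24 − 64 + 16 = 9.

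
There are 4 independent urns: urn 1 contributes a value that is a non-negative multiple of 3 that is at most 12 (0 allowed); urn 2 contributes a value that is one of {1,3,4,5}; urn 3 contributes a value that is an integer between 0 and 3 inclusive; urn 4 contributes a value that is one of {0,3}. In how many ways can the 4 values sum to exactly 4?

The generating function for the choices is (1 + y³ + y⁶ + y⁹ + y¹²)·(y + y³ + y⁴ + y⁵)·(1 + y + y² + y³)·(1 + y³); the count is [y⁴].
(1 + y³ + y⁶ + y⁹ + y¹²) has coefficients 1,0,0,1,0 for degrees 0…4.
(y + y³ + y⁴ + y⁵) has coefficients 0,1,0,1,1 for degrees 0…4.
Multiplying by (1 + y + y² + y³) gives running coefficients 0,1,1,2,3 for degrees 0…4.
Finally multiplying by (1 + y³), the product of all factors after the first has coefficients 0,1,1,2,4 for degrees 0…4.
[y⁴] = 1·4 + 1·1 = 5.

5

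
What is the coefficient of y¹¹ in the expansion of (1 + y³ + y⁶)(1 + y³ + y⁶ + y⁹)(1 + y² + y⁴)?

(1 + y³ + y⁶) has coefficients 1,0,0,1,0,0,1 for degrees 0…6.
(1 + y³ + y⁶ + y⁹) has coefficients 1,0,0,1,0,0,1,0,0,1,0,0 for degrees 0…11.
Finally multiplying by (1 + y² + y⁴), the product of all factors after the first has coefficients 1,0,1,1,1,1,1,1,1,1,1,1 for degrees 0…11.
[y¹¹] = 1·1 + 1·1 + 1·1 = 3.

3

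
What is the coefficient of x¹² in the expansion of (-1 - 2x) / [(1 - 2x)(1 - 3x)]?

-2640821

The denominator gives the recurrence a_n = 5a_(n−1) − 6a_(n−2) for n ≥ 3; the numerator fixes a_0 = -1, a_1 = -7, a_2 = -29.
Iterating: -1, -7, -29, -103, -341, -1087, -3389, -10423, -31781, -96367, -291149, -877543, -2640821, so a_12 = -2640821.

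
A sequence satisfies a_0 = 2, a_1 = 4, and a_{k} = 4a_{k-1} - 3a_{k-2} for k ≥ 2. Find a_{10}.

59050

The ordinary generating function has denominator 1 - 4y + 3y^2.
Iterating the recurrence: a_0,…,a_{10} = 2, 4, 10, 28, 82, 244, 730, 2188, 6562, 19684, 59050.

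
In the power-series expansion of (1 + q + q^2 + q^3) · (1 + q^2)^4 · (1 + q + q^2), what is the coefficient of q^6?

30

(1 + q + q^2 + q^3) has coefficients 1,1,1,1 for degrees 0…3.
(1 + q^2)^4 has coefficients 1,0,4,0,6,0,4 for degrees 0…6.
Finally multiplying by (1 + q + q^2), the product of all factors after the first has coefficients 1,1,5,4,10,6,10 for degrees 0…6.
[q^6] = 1·10 + 1·6 + 1·10 + 1·4 = 30.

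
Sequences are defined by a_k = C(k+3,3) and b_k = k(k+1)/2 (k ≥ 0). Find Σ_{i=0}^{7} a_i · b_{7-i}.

This is [x^7] in the product of the two ordinary generating functions.
Σ = 1·28 + 4·21 + 10·15 + 20·10 + 35·6 + 56·3 + 84·1 + 120·0 = 924.

924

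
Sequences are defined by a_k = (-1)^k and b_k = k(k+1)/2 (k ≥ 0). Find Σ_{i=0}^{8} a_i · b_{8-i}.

20

The convolution is the x^8 coefficient of A(x)B(x).
Σ = 1·36 − 1·28 + 1·21 − 1·15 + 1·10 − 1·6 + 1·3 − 1·1 + 1·0 = 20.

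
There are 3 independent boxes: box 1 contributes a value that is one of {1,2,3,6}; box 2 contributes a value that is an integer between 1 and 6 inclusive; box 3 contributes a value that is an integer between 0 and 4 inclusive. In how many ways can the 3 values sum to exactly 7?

The generating function for the choices is (t + t^2 + t^3 + t^6)·(t + t^2 + t^3 + t^4 + t^5 + t^6)·(1 + t + t^2 + t^3 + t^4); the count is [t^7].
(t + t^2 + t^3 + t^6) has coefficients 0,1,1,1,0,0,1 for degrees 0…6.
(t + t^2 + t^3 + t^4 + t^5 + t^6) has coefficients 0,1,1,1,1,1,1,0 for degrees 0…7.
Finally multiplying by (1 + t + t^2 + t^3 + t^4), the product of all factors after the first has coefficients 0,1,2,3,4,5,5,4 for degrees 0…7.
[t^7] = 1·5 + 1·5 + 1·4 + 1·1 = 15.

15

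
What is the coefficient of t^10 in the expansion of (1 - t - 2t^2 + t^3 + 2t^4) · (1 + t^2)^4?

(1 - t - 2t^2 + t^3 + 2t^4) has coefficients 1,-1,-2,1,2 for degrees 0…4.
(1 + t^2)^4 has coefficients 1,0,4,0,6,0,4,0,1,0,0 for degrees 0…10.
[t^10] = 1·0 − 1·0 − 2·1 + 1·0 + 2·4 = 6.

6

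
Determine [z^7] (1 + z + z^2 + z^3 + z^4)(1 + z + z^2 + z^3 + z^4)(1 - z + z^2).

(1 + z + z^2 + z^3 + z^4) has coefficients 1,1,1,1,1 for degrees 0…4.
(1 + z + z^2 + z^3 + z^4) has coefficients 1,1,1,1,1,0,0,0 for degrees 0…7.
Finally multiplying by (1 - z + z^2), the product of all factors after the first has coefficients 1,0,1,1,1,0,1,0 for degrees 0…7.
[z^7] = 1·0 + 1·1 + 1·0 + 1·1 + 1·1 = 3.

3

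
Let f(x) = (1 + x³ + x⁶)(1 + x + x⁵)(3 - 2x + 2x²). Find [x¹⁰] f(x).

2

(1 + x³ + x⁶) has coefficients 1,0,0,1,0,0,1 for degrees 0…6.
(1 + x + x⁵) has coefficients 1,1,0,0,0,1,0,0,0,0,0 for degrees 0…10.
Finally multiplying by (3 - 2x + 2x²), the product of all factors after the first has coefficients 3,1,0,2,0,3,-2,2,0,0,0 for degrees 0…10.
[x¹⁰] = 1·0 + 1·2 + 1·0 = 2.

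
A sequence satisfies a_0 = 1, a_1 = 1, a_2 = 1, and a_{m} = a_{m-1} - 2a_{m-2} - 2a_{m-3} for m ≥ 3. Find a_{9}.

The ordinary generating function has denominator 1 - y + 2y^2 + 2y^3.
Iterating the recurrence: a_0,…,a_{9} = 1, 1, 1, -3, -7, -3, 17, 37, 9, -99.

-99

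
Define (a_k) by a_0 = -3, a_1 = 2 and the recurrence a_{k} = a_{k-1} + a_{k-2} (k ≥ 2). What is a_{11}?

The ordinary generating function has denominator 1 - x - x^2.
Iterating the recurrence: a_0,…,a_{11} = -3, 2, -1, 1, 0, 1, 1, 2, 3, 5, 8, 13.

13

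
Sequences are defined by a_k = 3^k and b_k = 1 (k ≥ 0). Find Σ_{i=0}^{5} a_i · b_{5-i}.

364

This is [x^5] in the product of the two ordinary generating functions.
Σ = 1·1 + 3·1 + 9·1 + 27·1 + 81·1 + 243·1 = 364.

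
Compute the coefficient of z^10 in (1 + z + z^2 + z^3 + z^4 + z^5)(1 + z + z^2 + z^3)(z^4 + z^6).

(1 + z + z^2 + z^3 + z^4 + z^5) has coefficients 1,1,1,1,1,1 for degrees 0…5.
(1 + z + z^2 + z^3) has coefficients 1,1,1,1,0,0,0,0,0,0,0 for degrees 0…10.
Finally multiplying by (z^4 + z^6), the product of all factors after the first has coefficients 0,0,0,0,1,1,2,2,1,1,0 for degrees 0…10.
[z^10] = 1·0 + 1·1 + 1·1 + 1·2 + 1·2 + 1·1 = 7.

7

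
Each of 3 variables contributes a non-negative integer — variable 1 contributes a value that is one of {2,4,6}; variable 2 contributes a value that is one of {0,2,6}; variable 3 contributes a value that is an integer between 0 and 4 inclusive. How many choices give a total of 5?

The generating function for the choices is (y^2 + y^4 + y^6)·(1 + y^2 + y^6)·(1 + y + y^2 + y^3 + y^4); the count is [y^5].
(y^2 + y^4 + y^6) has coefficients 0,0,1,0,1,0 for degrees 0…5.
(1 + y^2 + y^6) has coefficients 1,0,1,0,0,0 for degrees 0…5.
Finally multiplying by (1 + y + y^2 + y^3 + y^4), the product of all factors after the first has coefficients 1,1,2,2,2,1 for degrees 0…5.
[y^5] = 1·2 + 1·1 = 3.

3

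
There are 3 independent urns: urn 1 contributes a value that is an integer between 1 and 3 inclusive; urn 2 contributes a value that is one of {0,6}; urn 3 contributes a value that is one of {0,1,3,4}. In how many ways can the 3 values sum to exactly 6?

2

The generating function for the choices is (x + x² + x³)·(1 + x⁶)·(1 + x + x³ + x⁴); the count is [x⁶].
(x + x² + x³) has coefficients 0,1,1,1 for degrees 0…3.
(1 + x⁶) has coefficients 1,0,0,0,0,0,1 for degrees 0…6.
Finally multiplying by (1 + x + x³ + x⁴), the product of all factors after the first has coefficients 1,1,0,1,1,0,1 for degrees 0…6.
[x⁶] = 1·0 + 1·1 + 1·1 = 2.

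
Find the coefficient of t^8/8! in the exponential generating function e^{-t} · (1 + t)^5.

-1159

The EGF product rule gives c_8 = Σ_{k_1+k_2=8} C(8; k_1,k_2) · ∏ g_i(k_i), where e^{-t} gives (-1)^k; (1+t)^5 gives the falling factorial (5)_k.
g_1(k) for k = 0…8: 1, -1, 1, -1, 1, -1, 1, -1, 1.
g_2(k) for k = 0…8: 1, 5, 20, 60, 120, 120, 0, 0, 0.
c_8 = Σ_k C(8,k)·g_1(k)·g_2(8−k) = 56·(-1)·120 + 70·1·120 + 56·(-1)·60 + 28·1·20 + 8·(-1)·5 + 1·1·1 = −6720 + 8400 − 3360 + 560 − 40 + 1 = -1159.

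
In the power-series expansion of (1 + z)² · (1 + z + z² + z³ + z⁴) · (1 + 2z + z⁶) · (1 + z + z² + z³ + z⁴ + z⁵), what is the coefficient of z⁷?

(1 + z)² has coefficients 1,2,1 for degrees 0…2.
(1 + z + z² + z³ + z⁴) has coefficients 1,1,1,1,1,0,0,0 for degrees 0…7.
Multiplying by (1 + 2z + z⁶) gives running coefficients 1,3,3,3,3,2,1,1 for degrees 0…7.
Finally multiplying by (1 + z + z² + z³ + z⁴ + z⁵), the product of all factors after the first has coefficients 1,4,7,10,13,15,15,13 for degrees 0…7.
[z⁷] = 1·13 + 2·15 + 1·15 = 58.

58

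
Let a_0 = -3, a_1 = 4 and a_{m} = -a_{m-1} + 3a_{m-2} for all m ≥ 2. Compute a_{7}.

The ordinary generating function has denominator 1 + y - 3y^2.
Iterating the recurrence: a_0,…,a_{7} = -3, 4, -13, 25, -64, 139, -331, 748.

748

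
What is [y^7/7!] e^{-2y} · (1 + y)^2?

-576

The EGF product rule gives c_7 = Σ_{k_1+k_2=7} C(7; k_1,k_2) · ∏ g_i(k_i), where e^{-2y} gives (-2)^k; (1+y)^2 gives the falling factorial (2)_k.
g_1(k) for k = 0…7: 1, -2, 4, -8, 16, -32, 64, -128.
g_2(k) for k = 0…7: 1, 2, 2, 0, 0, 0, 0, 0.
c_7 = Σ_k C(7,k)·g_1(k)·g_2(7−k) = 21·(-32)·2 + 7·64·2 + 1·(-128)·1 = −1344 + 896 − 128 = -576.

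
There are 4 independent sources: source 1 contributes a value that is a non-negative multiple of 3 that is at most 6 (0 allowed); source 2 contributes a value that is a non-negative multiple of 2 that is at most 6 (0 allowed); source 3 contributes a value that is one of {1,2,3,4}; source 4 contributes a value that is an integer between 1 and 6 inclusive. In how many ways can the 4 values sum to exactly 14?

25

The generating function for the choices is (1 + x^3 + x^6)·(1 + x^2 + x^4 + x^6)·(x + x^2 + x^3 + x^4)·(x + x^2 + x^3 + x^4 + x^5 + x^6); the count is [x^14].
(1 + x^3 + x^6) has coefficients 1,0,0,1,0,0,1 for degrees 0…6.
(1 + x^2 + x^4 + x^6) has coefficients 1,0,1,0,1,0,1,0,0,0,0,0,0,0,0 for degrees 0…14.
Multiplying by (x + x^2 + x^3 + x^4) gives running coefficients 0,1,1,2,2,2,2,2,2,1,1,0,0,0,0 for degrees 0…14.
Finally multiplying by (x + x^2 + x^3 + x^4 + x^5 + x^6), the product of all factors after the first has coefficients 0,0,1,2,4,6,8,10,11,12,11,10,8,6,4 for degrees 0…14.
[x^14] = 1·4 + 1·10 + 1·11 = 25.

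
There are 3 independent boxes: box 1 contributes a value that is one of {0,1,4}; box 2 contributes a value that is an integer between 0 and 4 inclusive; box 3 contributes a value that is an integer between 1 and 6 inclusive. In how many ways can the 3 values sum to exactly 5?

The generating function for the choices is (1 + z + z⁴)·(1 + z + z² + z³ + z⁴)·(z + z² + z³ + z⁴ + z⁵ + z⁶); the count is [z⁵].
(1 + z + z⁴) has coefficients 1,1,0,0,1 for degrees 0…4.
(1 + z + z² + z³ + z⁴) has coefficients 1,1,1,1,1,0 for degrees 0…5.
Finally multiplying by (z + z² + z³ + z⁴ + z⁵ + z⁶), the product of all factors after the first has coefficients 0,1,2,3,4,5 for degrees 0…5.
[z⁵] = 1·5 + 1·4 + 1·1 = 10.

10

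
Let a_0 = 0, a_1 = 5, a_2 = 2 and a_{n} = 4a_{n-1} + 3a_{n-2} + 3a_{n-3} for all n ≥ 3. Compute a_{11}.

6163223

The ordinary generating function has denominator 1 - 4t - 3t^2 - 3t^3.
Iterating the recurrence: a_0,…,a_{11} = 0, 5, 2, 23, 113, 527, 2516, 11984, 57065, 271760, 1294187, 6163223.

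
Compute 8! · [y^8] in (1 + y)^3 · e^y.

The EGF product rule gives c_8 = Σ_{k_1+k_2=8} C(8; k_1,k_2) · ∏ g_i(k_i), where (1+y)^3 gives the falling factorial (3)_k; e^y gives (1)^k.
g_1(k) for k = 0…8: 1, 3, 6, 6, 0, 0, 0, 0, 0.
g_2(k) for k = 0…8: 1, 1, 1, 1, 1, 1, 1, 1, 1.
c_8 = Σ_k C(8,k)·g_1(k)·g_2(8−k) = 1·1·1 + 8·3·1 + 28·6·1 + 56·6·1 = 1 + 24 + 168 + 336 = 529.

529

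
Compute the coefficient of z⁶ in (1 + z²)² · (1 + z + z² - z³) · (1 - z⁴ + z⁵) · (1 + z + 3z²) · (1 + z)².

24

(1 + z²)² has coefficients 1,0,2,0,1 for degrees 0…4.
(1 + z + z² - z³) has coefficients 1,1,1,-1,0,0,0 for degrees 0…6.
Multiplying by (1 - z⁴ + z⁵) gives running coefficients 1,1,1,-1,-1,0,0 for degrees 0…6.
Multiplying by (1 + z + 3z²) gives running coefficients 1,2,5,3,1,-4,-3 for degrees 0…6.
Finally multiplying by (1 + z)², the product of all factors after the first has coefficients 1,4,10,15,12,1,-10 for degrees 0…6.
[z⁶] = 1·(-10) + 2·12 + 1·10 = 24.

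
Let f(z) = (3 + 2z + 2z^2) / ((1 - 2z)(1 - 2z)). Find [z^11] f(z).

106496

The denominator gives the recurrence a_n = 4a_(n−1) − 4a_(n−2) for n ≥ 3; the numerator fixes a_0 = 3, a_1 = 14, a_2 = 46.
Iterating: 3, 14, 46, 128, 328, 800, 1888, 4352, 9856, 22016, 48640, 106496, so a_11 = 106496.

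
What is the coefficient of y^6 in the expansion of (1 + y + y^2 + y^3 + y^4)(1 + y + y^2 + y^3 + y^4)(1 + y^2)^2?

(1 + y + y^2 + y^3 + y^4) has coefficients 1,1,1,1,1 for degrees 0…4.
(1 + y + y^2 + y^3 + y^4) has coefficients 1,1,1,1,1,0,0 for degrees 0…6.
Finally multiplying by (1 + y^2)^2, the product of all factors after the first has coefficients 1,1,3,3,4,3,3 for degrees 0…6.
[y^6] = 1·3 + 1·3 + 1·4 + 1·3 + 1·3 = 16.

16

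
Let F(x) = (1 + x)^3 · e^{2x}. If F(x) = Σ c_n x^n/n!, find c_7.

The EGF product rule gives c_7 = Σ_{k_1+k_2=7} C(7; k_1,k_2) · ∏ g_i(k_i), where (1+x)^3 gives the falling factorial (3)_k; e^{2x} gives (2)^k.
g_1(k) for k = 0…7: 1, 3, 6, 6, 0, 0, 0, 0.
g_2(k) for k = 0…7: 1, 2, 4, 8, 16, 32, 64, 128.
c_7 = Σ_k C(7,k)·g_1(k)·g_2(7−k) = 1·1·128 + 7·3·64 + 21·6·32 + 35·6·16 = 128 + 1344 + 4032 + 3360 = 8864.

8864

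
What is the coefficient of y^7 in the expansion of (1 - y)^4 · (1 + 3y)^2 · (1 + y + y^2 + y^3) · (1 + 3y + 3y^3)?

88

(1 - y)^4 has coefficients 1,-4,6,-4,1 for degrees 0…4.
(1 + 3y)^2 has coefficients 1,6,9,0,0,0,0,0 for degrees 0…7.
Multiplying by (1 + y + y^2 + y^3) gives running coefficients 1,7,16,16,15,9,0,0 for degrees 0…7.
Finally multiplying by (1 + 3y + 3y^3), the product of all factors after the first has coefficients 1,10,37,67,84,102,75,45 for degrees 0…7.
[y^7] = 1·45 − 4·75 + 6·102 − 4·84 + 1·67 = 88.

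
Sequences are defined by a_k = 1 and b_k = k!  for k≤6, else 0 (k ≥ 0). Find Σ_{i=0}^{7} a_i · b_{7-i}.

This is [x^7] in the product of the two ordinary generating functions.
Σ = 1·0 + 1·720 + 1·120 + 1·24 + 1·6 + 1·2 + 1·1 + 1·1 = 874.

874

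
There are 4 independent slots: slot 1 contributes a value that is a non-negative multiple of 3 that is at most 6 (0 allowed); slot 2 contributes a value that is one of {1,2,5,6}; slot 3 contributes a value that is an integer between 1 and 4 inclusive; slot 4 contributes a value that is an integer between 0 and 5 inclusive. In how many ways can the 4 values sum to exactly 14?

The generating function for the choices is (1 + z^3 + z^6)·(z + z^2 + z^5 + z^6)·(z + z^2 + z^3 + z^4)·(1 + z + z^2 + z^3 + z^4 + z^5); the count is [z^14].
(1 + z^3 + z^6) has coefficients 1,0,0,1,0,0,1 for degrees 0…6.
(z + z^2 + z^5 + z^6) has coefficients 0,1,1,0,0,1,1,0,0,0,0,0,0,0,0 for degrees 0…14.
Multiplying by (z + z^2 + z^3 + z^4) gives running coefficients 0,0,1,2,2,2,2,2,2,2,1,0,0,0,0 for degrees 0…14.
Finally multiplying by (1 + z + z^2 + z^3 + z^4 + z^5), the product of all factors after the first has coefficients 0,0,1,3,5,7,9,11,12,12,11,9,7,5,3 for degrees 0…14.
[z^14] = 1·3 + 1·9 + 1·12 = 24.

24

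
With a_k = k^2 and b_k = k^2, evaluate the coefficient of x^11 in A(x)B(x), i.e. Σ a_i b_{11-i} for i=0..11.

5368

The convolution is the x^11 coefficient of A(x)B(x).
Σ = 0·121 + 1·100 + 4·81 + 9·64 + 16·49 + 25·36 + 36·25 + 49·16 + 64·9 + 81·4 + 100·1 + 121·0 = 5368.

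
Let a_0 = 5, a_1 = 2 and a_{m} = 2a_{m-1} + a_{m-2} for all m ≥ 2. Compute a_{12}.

The ordinary generating function has denominator 1 - 2x - x^2.
Iterating the recurrence: a_0,…,a_{12} = 5, 2, 9, 20, 49, 118, 285, 688, 1661, 4010, 9681, 23372, 56425.

56425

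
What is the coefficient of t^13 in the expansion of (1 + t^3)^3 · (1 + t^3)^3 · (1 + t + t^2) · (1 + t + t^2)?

(1 + t^3)^3 has coefficients 1,0,0,3,0,0,3,0,0,1 for degrees 0…9.
(1 + t^3)^3 has coefficients 1,0,0,3,0,0,3,0,0,1,0,0,0,0 for degrees 0…13.
Multiplying by (1 + t + t^2) gives running coefficients 1,1,1,3,3,3,3,3,3,1,1,1,0,0 for degrees 0…13.
Finally multiplying by (1 + t + t^2), the product of all factors after the first has coefficients 1,2,3,5,7,9,9,9,9,7,5,3,2,1 for degrees 0…13.
[t^13] = 1·1 + 3·5 + 3·9 + 1·7 = 50.

50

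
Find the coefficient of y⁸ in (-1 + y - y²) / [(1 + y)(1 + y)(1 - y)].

-13

The denominator gives the recurrence a_n = −a_(n−1) + a_(n−2) + a_(n−3) for n ≥ 3; the numerator fixes a_0 = -1, a_1 = 2, a_2 = -4.
Iterating: -1, 2, -4, 5, -7, 8, -10, 11, -13, so a_8 = -13.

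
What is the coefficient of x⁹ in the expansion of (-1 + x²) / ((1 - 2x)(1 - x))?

-768

The denominator gives the recurrence a_n = 3a_(n−1) − 2a_(n−2) for n ≥ 3; the numerator fixes a_0 = -1, a_1 = -3, a_2 = -6.
Iterating: -1, -3, -6, -12, -24, -48, -96, -192, -384, -768, so a_9 = -768.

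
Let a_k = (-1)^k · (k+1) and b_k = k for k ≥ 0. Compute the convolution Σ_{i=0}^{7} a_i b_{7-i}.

Write out a_i and b_{7-i} for i = 0,…,7 and sum the products.
Σ = 1·7 − 2·6 + 3·5 − 4·4 + 5·3 − 6·2 + 7·1 − 8·0 = 4.

4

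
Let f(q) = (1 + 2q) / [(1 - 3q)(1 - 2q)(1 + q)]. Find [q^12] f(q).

1981981

Partial fractions give a closed form: a_n = (15/4)·3^n + (-8/3)·2^n + (-1/12)·(-1)^n.
At n = 12: a_12 = 1981981.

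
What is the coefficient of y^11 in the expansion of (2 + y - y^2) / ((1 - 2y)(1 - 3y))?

1171764

The denominator gives the recurrence a_n = 5a_(n−1) − 6a_(n−2) for n ≥ 3; the numerator fixes a_0 = 2, a_1 = 11, a_2 = 42.
Iterating: 2, 11, 42, 144, 468, 1476, 4572, 14004, 42588, 128916, 389052, 1171764, so a_11 = 1171764.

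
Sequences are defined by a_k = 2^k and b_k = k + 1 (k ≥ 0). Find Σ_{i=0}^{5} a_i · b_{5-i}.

Write out a_i and b_{5-i} for i = 0,…,5 and sum the products.
Σ = 1·6 + 2·5 + 4·4 + 8·3 + 16·2 + 32·1 = 120.

120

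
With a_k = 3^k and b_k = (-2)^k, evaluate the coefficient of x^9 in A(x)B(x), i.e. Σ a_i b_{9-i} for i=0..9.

The convolution is the t^9 coefficient of A(t)B(t).
Σ = 1·(-512) + 3·256 + 9·(-128) + 27·64 + 81·(-32) + 243·16 + 729·(-8) + 2187·4 + 6561·(-2) + 19683·1 = 11605.

11605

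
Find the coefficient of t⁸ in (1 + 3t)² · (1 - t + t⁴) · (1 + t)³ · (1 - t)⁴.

23

(1 + 3t)² has coefficients 1,6,9 for degrees 0…2.
(1 - t + t⁴) has coefficients 1,-1,0,0,1,0,0,0,0 for degrees 0…8.
Multiplying by (1 + t)³ gives running coefficients 1,2,0,-2,0,3,3,1,0 for degrees 0…8.
Finally multiplying by (1 - t)⁴, the product of all factors after the first has coefficients 1,-2,-2,6,1,-7,-1,5,2 for degrees 0…8.
[t⁸] = 1·2 + 6·5 + 9·(-1) = 23.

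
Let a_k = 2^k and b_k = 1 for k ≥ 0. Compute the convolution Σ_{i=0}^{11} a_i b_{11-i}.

Write out a_i and b_{11-i} for i = 0,…,11 and sum the products.
Σ = 1·1 + 2·1 + 4·1 + 8·1 + 16·1 + 32·1 + 64·1 + 128·1 + 256·1 + 512·1 + 1024·1 + 2048·1 = 4095.

4095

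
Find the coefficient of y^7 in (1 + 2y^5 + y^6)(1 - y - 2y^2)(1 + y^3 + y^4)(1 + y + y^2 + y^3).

-9

(1 + 2y^5 + y^6) has coefficients 1,0,0,0,0,2,1 for degrees 0…6.
(1 - y - 2y^2) has coefficients 1,-1,-2,0,0,0,0,0 for degrees 0…7.
Multiplying by (1 + y^3 + y^4) gives running coefficients 1,-1,-2,1,0,-3,-2,0 for degrees 0…7.
Finally multiplying by (1 + y + y^2 + y^3), the product of all factors after the first has coefficients 1,0,-2,-1,-2,-4,-4,-5 for degrees 0…7.
[y^7] = 1·(-5) + 2·(-2) + 1·0 = -9.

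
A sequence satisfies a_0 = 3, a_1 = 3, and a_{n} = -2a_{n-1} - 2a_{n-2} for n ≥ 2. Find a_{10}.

-192

The ordinary generating function has denominator 1 + 2z + 2z^2.
Iterating the recurrence: a_0,…,a_{10} = 3, 3, -12, 18, -12, -12, 48, -72, 48, 48, -192.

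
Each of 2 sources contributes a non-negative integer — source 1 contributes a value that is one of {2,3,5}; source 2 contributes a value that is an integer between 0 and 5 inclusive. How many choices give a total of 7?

The generating function for the choices is (z^2 + z^3 + z^5)·(1 + z + z^2 + z^3 + z^4 + z^5); the count is [z^7].
(z^2 + z^3 + z^5) has coefficients 0,0,1,1,0,1 for degrees 0…5.
(1 + z + z^2 + z^3 + z^4 + z^5) has coefficients 1,1,1,1,1,1,0,0 for degrees 0…7.
[z^7] = 1·1 + 1·1 + 1·1 = 3.

3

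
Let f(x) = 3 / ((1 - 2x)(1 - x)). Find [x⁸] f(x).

1533

Partial fractions give a closed form: a_n = (6)·2^n + (-3)·1^n.
At n = 8: a_8 = 1533.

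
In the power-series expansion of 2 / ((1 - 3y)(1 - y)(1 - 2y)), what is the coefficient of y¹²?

The denominator gives the recurrence a_n = 6a_(n−1) − 11a_(n−2) + 6a_(n−3) for n ≥ 3; the numerator fixes a_0 = 2, a_1 = 12, a_2 = 50.
Iterating: 2, 12, 50, 180, 602, 1932, 6050, 18660, 57002, 173052, 523250, 1577940, 4750202, so a_12 = 4750202.

4750202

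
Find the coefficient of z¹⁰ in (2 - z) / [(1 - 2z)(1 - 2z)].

17408

The denominator gives the recurrence a_n = 4a_(n−1) − 4a_(n−2) for n ≥ 3; the numerator fixes a_0 = 2, a_1 = 7, a_2 = 20.
Iterating: 2, 7, 20, 52, 128, 304, 704, 1600, 3584, 7936, 17408, so a_10 = 17408.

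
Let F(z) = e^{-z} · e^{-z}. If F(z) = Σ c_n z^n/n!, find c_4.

16

The EGF product rule gives c_4 = Σ_{k_1+k_2=4} C(4; k_1,k_2) · ∏ g_i(k_i), where e^{-z} gives (-1)^k; e^{-z} gives (-1)^k.
g_1(k) for k = 0…4: 1, -1, 1, -1, 1.
g_2(k) for k = 0…4: 1, -1, 1, -1, 1.
c_4 = Σ_k C(4,k)·g_1(k)·g_2(4−k) = 1·1·1 + 4·(-1)·(-1) + 6·1·1 + 4·(-1)·(-1) + 1·1·1 = 1 + 4 + 6 + 4 + 1 = 16.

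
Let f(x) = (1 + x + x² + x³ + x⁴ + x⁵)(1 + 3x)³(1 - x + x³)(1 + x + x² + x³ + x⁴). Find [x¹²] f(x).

(1 + x + x² + x³ + x⁴ + x⁵) has coefficients 1,1,1,1,1,1 for degrees 0…5.
(1 + 3x)³ has coefficients 1,9,27,27,0,0,0,0,0,0,0,0,0 for degrees 0…12.
Multiplying by (1 - x + x³) gives running coefficients 1,8,18,1,-18,27,27,0,0,0,0,0,0 for degrees 0…12.
Finally multiplying by (1 + x + x² + x³ + x⁴), the product of all factors after the first has coefficients 1,9,27,28,10,36,55,37,36,54,27,0,0 for degrees 0…12.
[x¹²] = 1·0 + 1·0 + 1·27 + 1·54 + 1·36 + 1·37 = 154.

154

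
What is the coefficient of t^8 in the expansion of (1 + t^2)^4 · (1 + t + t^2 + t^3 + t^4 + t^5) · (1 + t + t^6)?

30

(1 + t^2)^4 has coefficients 1,0,4,0,6,0,4,0,1 for degrees 0…8.
(1 + t + t^2 + t^3 + t^4 + t^5) has coefficients 1,1,1,1,1,1,0,0,0 for degrees 0…8.
Finally multiplying by (1 + t + t^6), the product of all factors after the first has coefficients 1,2,2,2,2,2,2,1,1 for degrees 0…8.
[t^8] = 1·1 + 4·2 + 6·2 + 4·2 + 1·1 = 30.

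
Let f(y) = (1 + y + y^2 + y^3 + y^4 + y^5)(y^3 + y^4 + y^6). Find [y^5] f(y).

(1 + y + y^2 + y^3 + y^4 + y^5) has coefficients 1,1,1,1,1,1 for degrees 0…5.
(y^3 + y^4 + y^6) has coefficients 0,0,0,1,1,0 for degrees 0…5.
[y^5] = 1·0 + 1·1 + 1·1 + 1·0 + 1·0 + 1·0 = 2.

2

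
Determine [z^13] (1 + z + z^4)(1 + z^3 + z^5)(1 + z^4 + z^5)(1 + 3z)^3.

(1 + z + z^4) has coefficients 1,1,0,0,1 for degrees 0…4.
(1 + z^3 + z^5) has coefficients 1,0,0,1,0,1,0,0,0,0,0,0,0,0 for degrees 0…13.
Multiplying by (1 + z^4 + z^5) gives running coefficients 1,0,0,1,1,2,0,1,1,1,1,0,0,0 for degrees 0…13.
Finally multiplying by (1 + 3z)^3, the product of all factors after the first has coefficients 1,9,27,28,10,38,72,82,64,37,64,63,54,27 for degrees 0…13.
[z^13] = 1·27 + 1·54 + 1·37 = 118.

118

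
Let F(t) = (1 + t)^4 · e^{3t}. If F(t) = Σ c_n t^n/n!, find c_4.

The EGF product rule gives c_4 = Σ_{k_1+k_2=4} C(4; k_1,k_2) · ∏ g_i(k_i), where (1+t)^4 gives the falling factorial (4)_k; e^{3t} gives (3)^k.
g_1(k) for k = 0…4: 1, 4, 12, 24, 24.
g_2(k) for k = 0…4: 1, 3, 9, 27, 81.
c_4 = Σ_k C(4,k)·g_1(k)·g_2(4−k) = 1·1·81 + 4·4·27 + 6·12·9 + 4·24·3 + 1·24·1 = 81 + 432 + 648 + 288 + 24 = 1473.

1473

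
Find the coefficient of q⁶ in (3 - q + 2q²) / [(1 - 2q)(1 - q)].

380

The denominator gives the recurrence a_n = 3a_(n−1) − 2a_(n−2) for n ≥ 3; the numerator fixes a_0 = 3, a_1 = 8, a_2 = 20.
Iterating: 3, 8, 20, 44, 92, 188, 380, so a_6 = 380.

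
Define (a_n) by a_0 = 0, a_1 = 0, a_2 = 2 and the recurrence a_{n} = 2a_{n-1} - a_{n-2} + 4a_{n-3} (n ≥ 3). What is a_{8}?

The ordinary generating function has denominator 1 - 2y + y^2 - 4y^3.
Iterating the recurrence: a_0,…,a_{8} = 0, 0, 2, 4, 6, 16, 42, 92, 206.

206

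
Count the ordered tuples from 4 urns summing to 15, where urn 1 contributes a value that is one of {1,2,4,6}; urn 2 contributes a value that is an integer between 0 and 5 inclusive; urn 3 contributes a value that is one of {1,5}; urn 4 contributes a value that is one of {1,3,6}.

The generating function for the choices is (z + z² + z⁴ + z⁶)·(1 + z + z² + z³ + z⁴ + z⁵)·(z + z⁵)·(z + z³ + z⁶); the count is [z¹⁵].
(z + z² + z⁴ + z⁶) has coefficients 0,1,1,0,1,0,1 for degrees 0…6.
(1 + z + z² + z³ + z⁴ + z⁵) has coefficients 1,1,1,1,1,1,0,0,0,0,0,0,0,0,0,0 for degrees 0…15.
Multiplying by (z + z⁵) gives running coefficients 0,1,1,1,1,2,2,1,1,1,1,0,0,0,0,0 for degrees 0…15.
Finally multiplying by (z + z³ + z⁶), the product of all factors after the first has coefficients 0,0,1,1,2,2,3,4,4,4,3,4,3,2,1,1 for degrees 0…15.
[z¹⁵] = 1·1 + 1·2 + 1·4 + 1·4 = 11.

11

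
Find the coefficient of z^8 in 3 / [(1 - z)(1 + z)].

The denominator gives the recurrence a_n = a_(n−2) for n ≥ 2; the numerator fixes a_0 = 3, a_1 = 0.
Iterating: 3, 0, 3, 0, 3, 0, 3, 0, 3, so a_8 = 3.

3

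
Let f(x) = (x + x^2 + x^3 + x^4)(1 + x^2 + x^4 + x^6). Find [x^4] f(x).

2

(x + x^2 + x^3 + x^4) has coefficients 0,1,1,1,1 for degrees 0…4.
(1 + x^2 + x^4 + x^6) has coefficients 1,0,1,0,1 for degrees 0…4.
[x^4] = 1·0 + 1·1 + 1·0 + 1·1 = 2.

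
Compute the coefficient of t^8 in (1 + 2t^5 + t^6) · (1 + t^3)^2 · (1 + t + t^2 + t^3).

(1 + 2t^5 + t^6) has coefficients 1,0,0,0,0,2,1 for degrees 0…6.
(1 + t^3)^2 has coefficients 1,0,0,2,0,0,1,0,0 for degrees 0…8.
Finally multiplying by (1 + t + t^2 + t^3), the product of all factors after the first has coefficients 1,1,1,3,2,2,3,1,1 for degrees 0…8.
[t^8] = 1·1 + 2·3 + 1·1 = 8.

8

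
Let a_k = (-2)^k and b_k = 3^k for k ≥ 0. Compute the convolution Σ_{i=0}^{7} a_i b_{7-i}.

Write out a_i and b_{7-i} for i = 0,…,7 and sum the products.
Σ = 1·2187 − 2·729 + 4·243 − 8·81 + 16·27 − 32·9 + 64·3 − 128·1 = 1261.

1261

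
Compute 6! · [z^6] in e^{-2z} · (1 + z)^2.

160

The EGF product rule gives c_6 = Σ_{k_1+k_2=6} C(6; k_1,k_2) · ∏ g_i(k_i), where e^{-2z} gives (-2)^k; (1+z)^2 gives the falling factorial (2)_k.
g_1(k) for k = 0…6: 1, -2, 4, -8, 16, -32, 64.
g_2(k) for k = 0…6: 1, 2, 2, 0, 0, 0, 0.
c_6 = Σ_k C(6,k)·g_1(k)·g_2(6−k) = 15·16·2 + 6·(-32)·2 + 1·64·1 = 480 − 384 + 64 = 160.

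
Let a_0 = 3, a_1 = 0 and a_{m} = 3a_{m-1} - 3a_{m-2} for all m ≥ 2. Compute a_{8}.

The ordinary generating function has denominator 1 - 3x + 3x^2.
Iterating the recurrence: a_0,…,a_{8} = 3, 0, -9, -27, -54, -81, -81, 0, 243.

243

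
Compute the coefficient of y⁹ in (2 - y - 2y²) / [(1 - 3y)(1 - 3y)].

299619

The denominator gives the recurrence a_n = 6a_(n−1) − 9a_(n−2) for n ≥ 3; the numerator fixes a_0 = 2, a_1 = 11, a_2 = 46.
Iterating: 2, 11, 46, 177, 648, 2295, 7938, 26973, 90396, 299619, so a_9 = 299619.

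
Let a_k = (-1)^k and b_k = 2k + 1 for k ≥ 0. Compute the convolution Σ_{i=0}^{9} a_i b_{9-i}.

The convolution is the x^9 coefficient of A(x)B(x).
Σ = 1·19 − 1·17 + 1·15 − 1·13 + 1·11 − 1·9 + 1·7 − 1·5 + 1·3 − 1·1 = 10.

10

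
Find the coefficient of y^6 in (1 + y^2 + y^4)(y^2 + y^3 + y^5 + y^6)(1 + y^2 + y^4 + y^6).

(1 + y^2 + y^4) has coefficients 1,0,1,0,1 for degrees 0…4.
(y^2 + y^3 + y^5 + y^6) has coefficients 0,0,1,1,0,1,1 for degrees 0…6.
Finally multiplying by (1 + y^2 + y^4 + y^6), the product of all factors after the first has coefficients 0,0,1,1,1,2,2 for degrees 0…6.
[y^6] = 1·2 + 1·1 + 1·1 = 4.

4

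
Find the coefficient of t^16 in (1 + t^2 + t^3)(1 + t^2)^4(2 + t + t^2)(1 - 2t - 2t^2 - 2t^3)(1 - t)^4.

-14

(1 + t^2 + t^3) has coefficients 1,0,1,1 for degrees 0…3.
(1 + t^2)^4 has coefficients 1,0,4,0,6,0,4,0,1,0,0,0,0,0,0,0,0 for degrees 0…16.
Multiplying by (2 + t + t^2) gives running coefficients 2,1,9,4,16,6,14,4,6,1,1,0,0,0,0,0,0 for degrees 0…16.
Multiplying by (1 - 2t - 2t^2 - 2t^3) gives running coefficients 2,-3,3,-20,-12,-52,-38,-68,-42,-47,-21,-16,-4,-2,0,0,0 for degrees 0…16.
Finally multiplying by (1 - t)^4, the product of all factors after the first has coefficients 2,-11,27,-58,100,-139,181,-200,198,-187,149,-114,80,-45,27,-12,4 for degrees 0…16.
[t^16] = 1·4 + 1·27 + 1·(-45) = -14.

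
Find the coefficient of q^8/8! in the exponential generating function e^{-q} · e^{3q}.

256

The EGF product rule gives c_8 = Σ_{k_1+k_2=8} C(8; k_1,k_2) · ∏ g_i(k_i), where e^{-q} gives (-1)^k; e^{3q} gives (3)^k.
g_1(k) for k = 0…8: 1, -1, 1, -1, 1, -1, 1, -1, 1.
g_2(k) for k = 0…8: 1, 3, 9, 27, 81, 243, 729, 2187, 6561.
c_8 = Σ_k C(8,k)·g_1(k)·g_2(8−k) = 1·1·6561 + 8·(-1)·2187 + 28·1·729 + 56·(-1)·243 + 70·1·81 + 56·(-1)·27 + 28·1·9 + 8·(-1)·3 + 1·1·1 = 6561 − 17496 + 20412 − 13608 + 5670 − 1512 + 252 − 24 + 1 = 256.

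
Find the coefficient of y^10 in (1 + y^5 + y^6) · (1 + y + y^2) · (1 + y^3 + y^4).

4

(1 + y^5 + y^6) has coefficients 1,0,0,0,0,1,1 for degrees 0…6.
(1 + y + y^2) has coefficients 1,1,1,0,0,0,0,0,0,0,0 for degrees 0…10.
Finally multiplying by (1 + y^3 + y^4), the product of all factors after the first has coefficients 1,1,1,1,2,2,1,0,0,0,0 for degrees 0…10.
[y^10] = 1·0 + 1·2 + 1·2 = 4.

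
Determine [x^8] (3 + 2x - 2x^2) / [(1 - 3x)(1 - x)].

33897

The denominator gives the recurrence a_n = 4a_(n−1) − 3a_(n−2) for n ≥ 3; the numerator fixes a_0 = 3, a_1 = 14, a_2 = 45.
Iterating: 3, 14, 45, 138, 417, 1254, 3765, 11298, 33897, so a_8 = 33897.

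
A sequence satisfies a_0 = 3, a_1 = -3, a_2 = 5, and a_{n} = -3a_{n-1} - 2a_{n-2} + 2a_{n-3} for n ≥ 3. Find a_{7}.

221

The ordinary generating function has denominator 1 + 3z + 2z^2 - 2z^3.
Iterating the recurrence: a_0,…,a_{7} = 3, -3, 5, -3, -7, 37, -103, 221.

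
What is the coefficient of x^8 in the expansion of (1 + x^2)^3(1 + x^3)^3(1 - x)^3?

-15

(1 + x^2)^3 has coefficients 1,0,3,0,3,0,1 for degrees 0…6.
(1 + x^3)^3 has coefficients 1,0,0,3,0,0,3,0,0 for degrees 0…8.
Finally multiplying by (1 - x)^3, the product of all factors after the first has coefficients 1,-3,3,2,-9,9,0,-9,9 for degrees 0…8.
[x^8] = 1·9 + 3·0 + 3·(-9) + 1·3 = -15.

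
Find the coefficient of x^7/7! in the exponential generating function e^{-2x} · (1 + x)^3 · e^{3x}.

The EGF product rule gives c_7 = Σ_{k_1+k_2+k_3=7} C(7; k_1,k_2,k_3) · ∏ g_i(k_i), where e^{-2x} gives (-2)^k; (1+x)^3 gives the falling factorial (3)_k; e^{3x} gives (3)^k.
g_1(k) for k = 0…7: 1, -2, 4, -8, 16, -32, 64, -128.
g_2(k) for k = 0…7: 1, 3, 6, 6, 0, 0, 0, 0.
g_3(k) for k = 0…7: 1, 3, 9, 27, 81, 243, 729, 2187.
First combine the last two factors: h(k) = Σ_j C(k,j)·g_2(j)·g_3(k−j) for k = 0…7: 1, 6, 33, 168, 801, 3618, 15633, 65124.
c_7 = Σ_k C(7,k)·g_1(k)·h(7−k) = 1·1·65124 + 7·(-2)·15633 + 21·4·3618 + 35·(-8)·801 + 35·16·168 + 21·(-32)·33 + 7·64·6 + 1·(-128)·1 = 65124 − 218862 + 303912 − 224280 + 94080 − 22176 + 2688 − 128 = 358.

358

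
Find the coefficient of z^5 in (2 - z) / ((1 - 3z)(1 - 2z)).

The denominator gives the recurrence a_n = 5a_(n−1) − 6a_(n−2) for n ≥ 3; the numerator fixes a_0 = 2, a_1 = 9, a_2 = 33.
Iterating: 2, 9, 33, 111, 357, 1119, so a_5 = 1119.

1119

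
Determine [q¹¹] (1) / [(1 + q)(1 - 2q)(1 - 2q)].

16839

The denominator gives the recurrence a_n = 3a_(n−1) − 4a_(n−3) for n ≥ 3; the numerator fixes a_0 = 1, a_1 = 3, a_2 = 9.
Iterating: 1, 3, 9, 23, 57, 135, 313, 711, 1593, 3527, 7737, 16839, so a_11 = 16839.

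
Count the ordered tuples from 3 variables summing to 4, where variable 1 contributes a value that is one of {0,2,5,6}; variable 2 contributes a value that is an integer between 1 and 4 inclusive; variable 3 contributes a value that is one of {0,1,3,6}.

The generating function for the choices is (1 + y² + y⁵ + y⁶)·(y + y² + y³ + y⁴)·(1 + y + y³ + y⁶); the count is [y⁴].
(1 + y² + y⁵ + y⁶) has coefficients 1,0,1,0,0 for degrees 0…4.
(y + y² + y³ + y⁴) has coefficients 0,1,1,1,1 for degrees 0…4.
Finally multiplying by (1 + y + y³ + y⁶), the product of all factors after the first has coefficients 0,1,2,2,3 for degrees 0…4.
[y⁴] = 1·3 + 1·2 = 5.

5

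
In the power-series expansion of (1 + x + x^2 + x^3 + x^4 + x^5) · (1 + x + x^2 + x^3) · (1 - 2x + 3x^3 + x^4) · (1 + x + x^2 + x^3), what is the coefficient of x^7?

32

(1 + x + x^2 + x^3 + x^4 + x^5) has coefficients 1,1,1,1,1,1 for degrees 0…5.
(1 + x + x^2 + x^3) has coefficients 1,1,1,1,0,0,0,0 for degrees 0…7.
Multiplying by (1 - 2x + 3x^3 + x^4) gives running coefficients 1,-1,-1,2,2,4,4,1 for degrees 0…7.
Finally multiplying by (1 + x + x^2 + x^3), the product of all factors after the first has coefficients 1,0,-1,1,2,7,12,11 for degrees 0…7.
[x^7] = 1·11 + 1·12 + 1·7 + 1·2 + 1·1 + 1·(-1) = 32.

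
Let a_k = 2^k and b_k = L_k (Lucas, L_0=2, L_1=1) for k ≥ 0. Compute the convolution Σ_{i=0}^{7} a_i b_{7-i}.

645

This is [x^7] in the product of the two ordinary generating functions.
Σ = 1·29 + 2·18 + 4·11 + 8·7 + 16·4 + 32·3 + 64·1 + 128·2 = 645.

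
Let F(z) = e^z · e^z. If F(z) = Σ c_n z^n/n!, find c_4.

The EGF product rule gives c_4 = Σ_{k_1+k_2=4} C(4; k_1,k_2) · ∏ g_i(k_i), where e^z gives (1)^k; e^z gives (1)^k.
g_1(k) for k = 0…4: 1, 1, 1, 1, 1.
g_2(k) for k = 0…4: 1, 1, 1, 1, 1.
c_4 = Σ_k C(4,k)·g_1(k)·g_2(4−k) = 1·1·1 + 4·1·1 + 6·1·1 + 4·1·1 + 1·1·1 = 1 + 4 + 6 + 4 + 1 = 16.

16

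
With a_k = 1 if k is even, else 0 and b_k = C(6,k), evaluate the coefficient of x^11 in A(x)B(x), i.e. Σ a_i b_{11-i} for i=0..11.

Write out a_i and b_{11-i} for i = 0,…,11 and sum the products.
Σ = 1·0 + 0·0 + 1·0 + 0·0 + 1·0 + 0·1 + 1·6 + 0·15 + 1·20 + 0·15 + 1·6 + 0·1 = 32.

32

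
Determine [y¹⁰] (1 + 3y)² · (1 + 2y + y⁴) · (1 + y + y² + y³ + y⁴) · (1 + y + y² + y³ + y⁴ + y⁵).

183

(1 + 3y)² has coefficients 1,6,9 for degrees 0…2.
(1 + 2y + y⁴) has coefficients 1,2,0,0,1,0,0,0,0,0,0 for degrees 0…10.
Multiplying by (1 + y + y² + y³ + y⁴) gives running coefficients 1,3,3,3,4,3,1,1,1,0,0 for degrees 0…10.
Finally multiplying by (1 + y + y² + y³ + y⁴ + y⁵), the product of all factors after the first has coefficients 1,4,7,10,14,17,17,15,13,10,6 for degrees 0…10.
[y¹⁰] = 1·6 + 6·10 + 9·13 = 183.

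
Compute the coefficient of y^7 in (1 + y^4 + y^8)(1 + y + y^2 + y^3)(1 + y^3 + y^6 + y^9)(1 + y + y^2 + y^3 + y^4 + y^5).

(1 + y^4 + y^8) has coefficients 1,0,0,0,1,0,0,0 for degrees 0…7.
(1 + y + y^2 + y^3) has coefficients 1,1,1,1,0,0,0,0 for degrees 0…7.
Multiplying by (1 + y^3 + y^6 + y^9) gives running coefficients 1,1,1,2,1,1,2,1 for degrees 0…7.
Finally multiplying by (1 + y + y^2 + y^3 + y^4 + y^5), the product of all factors after the first has coefficients 1,2,3,5,6,7,8,8 for degrees 0…7.
[y^7] = 1·8 + 1·5 = 13.

13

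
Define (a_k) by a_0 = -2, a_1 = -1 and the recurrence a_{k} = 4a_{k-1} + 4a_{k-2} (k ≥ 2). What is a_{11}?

-15619072

The ordinary generating function has denominator 1 - 4y - 4y^2.
Iterating the recurrence: a_0,…,a_{11} = -2, -1, -12, -52, -256, -1232, -5952, -28736, -138752, -669952, -3234816, -15619072.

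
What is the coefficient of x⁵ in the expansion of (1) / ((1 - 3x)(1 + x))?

182

The denominator gives the recurrence a_n = 2a_(n−1) + 3a_(n−2) for n ≥ 2; the numerator fixes a_0 = 1, a_1 = 2.
Iterating: 1, 2, 7, 20, 61, 182, so a_5 = 182.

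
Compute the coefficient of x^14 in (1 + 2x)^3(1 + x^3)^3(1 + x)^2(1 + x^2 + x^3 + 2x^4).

279

(1 + 2x)^3 has coefficients 1,6,12,8 for degrees 0…3.
(1 + x^3)^3 has coefficients 1,0,0,3,0,0,3,0,0,1,0,0,0,0,0 for degrees 0…14.
Multiplying by (1 + x)^2 gives running coefficients 1,2,1,3,6,3,3,6,3,1,2,1,0,0,0 for degrees 0…14.
Finally multiplying by (1 + x^2 + x^3 + 2x^4), the product of all factors after the first has coefficients 1,2,2,6,11,11,14,21,21,16,17,17,9,5,5 for degrees 0…14.
[x^14] = 1·5 + 6·5 + 12·9 + 8·17 = 279.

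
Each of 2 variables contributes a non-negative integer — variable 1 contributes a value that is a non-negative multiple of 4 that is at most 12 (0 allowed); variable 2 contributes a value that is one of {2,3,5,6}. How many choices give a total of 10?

The generating function for the choices is (1 + y^4 + y^8 + y^12)·(y^2 + y^3 + y^5 + y^6); the count is [y^10].
(1 + y^4 + y^8 + y^12) has coefficients 1,0,0,0,1,0,0,0,1,0,0 for degrees 0…10.
(y^2 + y^3 + y^5 + y^6) has coefficients 0,0,1,1,0,1,1,0,0,0,0 for degrees 0…10.
[y^10] = 1·0 + 1·1 + 1·1 = 2.

2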